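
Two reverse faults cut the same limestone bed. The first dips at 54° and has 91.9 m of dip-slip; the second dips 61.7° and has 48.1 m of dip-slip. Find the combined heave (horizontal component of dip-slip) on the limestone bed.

76.8 m

heave_A = 91.9 × cos(54°) = 54.02 m
heave_B = 48.1 × cos(61.7°) = 22.80 m
total = 54.02 + 22.80 = 76.8 m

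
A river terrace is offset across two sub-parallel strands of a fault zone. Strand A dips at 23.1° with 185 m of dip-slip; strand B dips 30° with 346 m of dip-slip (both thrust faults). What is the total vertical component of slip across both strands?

throw_A = 185 × sin(23.1°) = 72.58 m
throw_B = 346 × sin(30°) = 173 m
total = 72.58 + 173 = 246 m

246 m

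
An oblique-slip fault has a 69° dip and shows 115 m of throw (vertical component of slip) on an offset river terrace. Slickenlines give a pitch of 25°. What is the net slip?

dip-slip = throw / sin(dip) = 115 / sin(69°) = 123.2 m
net slip = dip-slip / sin(rake) = 123.2 / sin(25°) = 291 m

291 m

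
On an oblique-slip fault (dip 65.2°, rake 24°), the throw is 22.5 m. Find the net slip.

60.9 m

dip-slip = throw / sin(dip) = 22.5 / sin(65.2°) = 24.79 m
net slip = dip-slip / sin(rake) = 24.79 / sin(24°) = 60.9 m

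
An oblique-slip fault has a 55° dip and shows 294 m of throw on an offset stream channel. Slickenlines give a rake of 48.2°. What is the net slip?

481 m

dip-slip = throw / sin(dip) = 294 / sin(55°) = 358.9 m
net slip = dip-slip / sin(rake) = 358.9 / sin(48.2°) = 481 m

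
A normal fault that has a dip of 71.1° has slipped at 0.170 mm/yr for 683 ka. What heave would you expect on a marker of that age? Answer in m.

dip-slip = rate × time = 0.170 mm/yr × 683 ka = 116.1 m
heave = dip-slip × cos(dip) = 116.1 × cos(71.1°) = 37.6 m

37.6 m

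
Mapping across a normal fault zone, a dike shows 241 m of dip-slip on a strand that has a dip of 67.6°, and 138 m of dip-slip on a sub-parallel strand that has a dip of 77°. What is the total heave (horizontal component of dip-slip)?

heave_A = 241 × cos(67.6°) = 91.84 m
heave_B = 138 × cos(77°) = 31.04 m
total = 91.84 + 31.04 = 123 m

123 m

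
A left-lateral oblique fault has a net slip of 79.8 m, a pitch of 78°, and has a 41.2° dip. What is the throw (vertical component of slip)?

dip-slip = net slip × sin(rake) = 79.8 m × sin(78°) = 78.06 m
throw = dip-slip × sin(dip) = 78.06 × sin(41.2°) = 51.4 m

51.4 m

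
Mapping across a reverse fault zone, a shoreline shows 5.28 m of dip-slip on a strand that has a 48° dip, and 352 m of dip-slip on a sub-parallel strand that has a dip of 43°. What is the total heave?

heave_A = 5.28 × cos(48°) = 3.533 m
heave_B = 352 × cos(43°) = 257.4 m
total = 3.533 + 257.4 = 261 m

261 m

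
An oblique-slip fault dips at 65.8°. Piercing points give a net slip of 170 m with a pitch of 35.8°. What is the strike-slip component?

138 m

strike-slip = net slip × cos(rake) = 170 m × cos(35.8°) = 138 m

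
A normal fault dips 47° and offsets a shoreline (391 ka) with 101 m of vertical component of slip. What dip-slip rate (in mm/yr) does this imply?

dip-slip = throw / sin(dip) = 101 m / sin(47°) = 138.1 m
rate = 138.1 m / 391 ka = 0.000353 m/yr = 0.353 mm/yr

0.353 mm/yr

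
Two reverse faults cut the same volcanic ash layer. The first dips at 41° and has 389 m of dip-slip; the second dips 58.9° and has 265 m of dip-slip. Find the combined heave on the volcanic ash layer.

430 m

heave_A = 389 × cos(41°) = 293.6 m
heave_B = 265 × cos(58.9°) = 136.9 m
total = 293.6 + 136.9 = 430 m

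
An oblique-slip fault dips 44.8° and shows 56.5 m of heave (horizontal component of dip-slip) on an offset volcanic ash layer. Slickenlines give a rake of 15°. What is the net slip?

dip-slip = heave / cos(dip) = 56.5 / cos(44.8°) = 79.63 m
net slip = dip-slip / sin(rake) = 79.63 / sin(15°) = 308 m

308 m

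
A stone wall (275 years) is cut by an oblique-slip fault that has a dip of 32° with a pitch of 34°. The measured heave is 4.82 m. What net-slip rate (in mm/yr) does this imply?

dip-slip = heave / cos(dip) = 4.82 / cos(32°) = 5.684 m
net slip = dip-slip / sin(rake) = 5.684 / sin(34°) = 10.16 m
rate = 10.16 m / 275 years = 0.0370 m/yr = 37 mm/yr

37 mm/yr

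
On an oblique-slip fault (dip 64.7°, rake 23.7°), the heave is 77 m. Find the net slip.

dip-slip = heave / cos(dip) = 77 / cos(64.7°) = 180.2 m
net slip = dip-slip / sin(rake) = 180.2 / sin(23.7°) = 448 m

448 m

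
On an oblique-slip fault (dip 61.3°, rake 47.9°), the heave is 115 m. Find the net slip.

dip-slip = heave / cos(dip) = 115 / cos(61.3°) = 239.5 m
net slip = dip-slip / sin(rake) = 239.5 / sin(47.9°) = 323 m

323 m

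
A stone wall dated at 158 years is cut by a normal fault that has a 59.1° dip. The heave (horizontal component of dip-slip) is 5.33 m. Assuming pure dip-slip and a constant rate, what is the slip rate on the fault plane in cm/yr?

dip-slip = heave / cos(dip) = 5.33 m / cos(59.1°) = 10.38 m
rate = 10.38 m / 158 years = 0.0657 m/yr = 6.57 cm/yr

6.57 cm/yr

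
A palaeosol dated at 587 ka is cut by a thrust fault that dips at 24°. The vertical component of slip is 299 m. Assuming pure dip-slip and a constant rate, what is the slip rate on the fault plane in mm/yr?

dip-slip = throw / sin(dip) = 299 m / sin(24°) = 735.1 m
rate = 735.1 m / 587 ka = 0.00125 m/yr = 1.25 mm/yr

1.25 mm/yr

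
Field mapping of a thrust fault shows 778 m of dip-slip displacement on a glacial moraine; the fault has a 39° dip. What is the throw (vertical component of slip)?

throw = dip-slip × sin(dip) = 778 m × sin(39°) = 490 m

490 m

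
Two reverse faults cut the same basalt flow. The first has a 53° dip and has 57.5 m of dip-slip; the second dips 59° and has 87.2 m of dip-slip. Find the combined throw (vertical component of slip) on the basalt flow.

throw_A = 57.5 × sin(53°) = 45.92 m
throw_B = 87.2 × sin(59°) = 74.74 m
total = 45.92 + 74.74 = 121 m

121 m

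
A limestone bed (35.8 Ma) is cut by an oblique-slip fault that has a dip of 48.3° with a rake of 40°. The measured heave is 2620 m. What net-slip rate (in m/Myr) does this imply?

171 m/Myr

dip-slip = heave / cos(dip) = 2620 / cos(48.3°) = 3938 m
net slip = dip-slip / sin(rake) = 3938 / sin(40°) = 6127 m
rate = 6127 m / 35.8 Ma = 0.000171 m/yr = 171 m/Myr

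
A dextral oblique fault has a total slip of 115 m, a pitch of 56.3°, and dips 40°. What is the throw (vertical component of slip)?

61.5 m

dip-slip = net slip × sin(rake) = 115 m × sin(56.3°) = 95.67 m
throw = dip-slip × sin(dip) = 95.67 × sin(40°) = 61.5 m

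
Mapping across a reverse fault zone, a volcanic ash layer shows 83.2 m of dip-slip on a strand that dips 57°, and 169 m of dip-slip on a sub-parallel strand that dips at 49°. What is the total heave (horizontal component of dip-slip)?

156 m

heave_A = 83.2 × cos(57°) = 45.31 m
heave_B = 169 × cos(49°) = 110.9 m
total = 45.31 + 110.9 = 156 m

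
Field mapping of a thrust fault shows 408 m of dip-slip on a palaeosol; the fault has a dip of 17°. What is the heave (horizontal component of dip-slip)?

heave = dip-slip × cos(dip) = 408 m × cos(17°) = 390 m

390 m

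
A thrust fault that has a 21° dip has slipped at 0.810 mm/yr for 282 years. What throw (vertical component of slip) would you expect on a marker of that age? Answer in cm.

dip-slip = rate × time = 0.810 mm/yr × 282 years = 0.2284 m
throw = dip-slip × sin(dip) = 0.2284 × sin(21°) = 0.0819 m = 8.19 cm

8.19 cm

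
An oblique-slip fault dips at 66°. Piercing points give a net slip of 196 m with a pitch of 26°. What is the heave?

34.9 m

dip-slip = net slip × sin(rake) = 196 m × sin(26°) = 85.92 m
heave = dip-slip × cos(dip) = 85.92 × cos(66°) = 34.9 m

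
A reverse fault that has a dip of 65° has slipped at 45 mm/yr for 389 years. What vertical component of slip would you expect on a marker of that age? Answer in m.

15.9 m

dip-slip = rate × time = 45 mm/yr × 389 years = 17.50 m
throw = dip-slip × sin(dip) = 17.50 × sin(65°) = 15.9 m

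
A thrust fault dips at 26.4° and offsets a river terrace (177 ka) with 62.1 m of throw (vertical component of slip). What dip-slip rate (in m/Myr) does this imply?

dip-slip = throw / sin(dip) = 62.1 m / sin(26.4°) = 139.7 m
rate = 139.7 m / 177 ka = 0.000789 m/yr = 789 m/Myr

789 m/Myr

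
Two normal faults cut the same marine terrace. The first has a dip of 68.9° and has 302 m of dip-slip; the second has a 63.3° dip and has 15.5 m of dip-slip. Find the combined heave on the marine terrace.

heave_A = 302 × cos(68.9°) = 108.7 m
heave_B = 15.5 × cos(63.3°) = 6.964 m
total = 108.7 + 6.964 = 116 m

116 m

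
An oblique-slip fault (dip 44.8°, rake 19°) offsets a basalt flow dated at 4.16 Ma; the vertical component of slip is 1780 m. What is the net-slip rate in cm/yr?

0.187 cm/yr

dip-slip = throw / sin(dip) = 1780 / sin(44.8°) = 2526 m
net slip = dip-slip / sin(rake) = 2526 / sin(19°) = 7759 m
rate = 7759 m / 4.16 Ma = 0.00187 m/yr = 0.187 cm/yr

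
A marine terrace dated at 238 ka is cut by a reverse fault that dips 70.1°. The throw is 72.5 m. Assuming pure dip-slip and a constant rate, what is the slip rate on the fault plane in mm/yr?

0.324 mm/yr

dip-slip = throw / sin(dip) = 72.5 m / sin(70.1°) = 77.10 m
rate = 77.10 m / 238 ka = 0.000324 m/yr = 0.324 mm/yr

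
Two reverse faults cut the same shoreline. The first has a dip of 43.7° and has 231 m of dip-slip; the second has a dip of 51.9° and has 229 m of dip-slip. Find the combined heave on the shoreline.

308 m

heave_A = 231 × cos(43.7°) = 167 m
heave_B = 229 × cos(51.9°) = 141.3 m
total = 167 + 141.3 = 308 m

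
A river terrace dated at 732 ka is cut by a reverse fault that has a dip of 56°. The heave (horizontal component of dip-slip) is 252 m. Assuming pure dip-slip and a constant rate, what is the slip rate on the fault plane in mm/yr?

dip-slip = heave / cos(dip) = 252 m / cos(56°) = 450.6 m
rate = 450.6 m / 732 ka = 0.000616 m/yr = 0.616 mm/yr

0.616 mm/yr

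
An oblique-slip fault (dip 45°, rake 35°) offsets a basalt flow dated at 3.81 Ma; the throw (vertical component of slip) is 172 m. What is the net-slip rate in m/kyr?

0.111 m/kyr

dip-slip = throw / sin(dip) = 172 / sin(45°) = 243.2 m
net slip = dip-slip / sin(rake) = 243.2 / sin(35°) = 424.1 m
rate = 424.1 m / 3.81 Ma = 0.000111 m/yr = 0.111 m/kyr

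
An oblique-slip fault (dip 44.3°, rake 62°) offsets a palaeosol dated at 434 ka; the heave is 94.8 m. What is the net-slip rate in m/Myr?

346 m/Myr

dip-slip = heave / cos(dip) = 94.8 / cos(44.3°) = 132.5 m
net slip = dip-slip / sin(rake) = 132.5 / sin(62°) = 150 m
rate = 150 m / 434 ka = 0.000346 m/yr = 346 m/Myr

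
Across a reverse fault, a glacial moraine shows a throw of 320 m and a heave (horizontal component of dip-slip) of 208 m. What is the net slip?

382 m

net slip = √(throw² + heave²) = √(320² + 208²) = 382 m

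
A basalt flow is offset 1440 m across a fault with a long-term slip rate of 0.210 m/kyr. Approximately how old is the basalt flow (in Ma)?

6.86 Ma

age = offset / rate = 1440 m / (0.210 m/kyr) = 6.86e+06 yr = 6.86 Ma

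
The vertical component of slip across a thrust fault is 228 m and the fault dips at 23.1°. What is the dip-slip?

581 m

dip-slip = throw / sin(dip) = 228 / sin(23.1°) = 581 m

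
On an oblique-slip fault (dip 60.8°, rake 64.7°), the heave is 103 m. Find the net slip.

dip-slip = heave / cos(dip) = 103 / cos(60.8°) = 211.1 m
net slip = dip-slip / sin(rake) = 211.1 / sin(64.7°) = 234 m

234 m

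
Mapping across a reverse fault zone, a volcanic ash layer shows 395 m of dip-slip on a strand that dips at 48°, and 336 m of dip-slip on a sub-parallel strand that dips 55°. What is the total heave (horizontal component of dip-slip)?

457 m

heave_A = 395 × cos(48°) = 264.3 m
heave_B = 336 × cos(55°) = 192.7 m
total = 264.3 + 192.7 = 457 m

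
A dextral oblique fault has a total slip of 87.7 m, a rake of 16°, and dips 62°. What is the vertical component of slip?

21.3 m

dip-slip = net slip × sin(rake) = 87.7 m × sin(16°) = 24.17 m
throw = dip-slip × sin(dip) = 24.17 × sin(62°) = 21.3 m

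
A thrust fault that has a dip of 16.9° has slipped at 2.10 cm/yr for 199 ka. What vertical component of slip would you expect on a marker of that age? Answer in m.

dip-slip = rate × time = 2.10 cm/yr × 199 ka = 4179 m
throw = dip-slip × sin(dip) = 4179 × sin(16.9°) = 1210 m

1210 m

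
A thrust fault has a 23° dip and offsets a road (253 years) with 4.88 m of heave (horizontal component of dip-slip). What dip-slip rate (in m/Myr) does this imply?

dip-slip = heave / cos(dip) = 4.88 m / cos(23°) = 5.301 m
rate = 5.301 m / 253 years = 0.0210 m/yr = 21000 m/Myr

21000 m/Myr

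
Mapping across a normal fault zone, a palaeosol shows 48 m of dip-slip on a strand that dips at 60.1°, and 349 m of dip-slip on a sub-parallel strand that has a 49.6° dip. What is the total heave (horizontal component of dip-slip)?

250 m

heave_A = 48 × cos(60.1°) = 23.93 m
heave_B = 349 × cos(49.6°) = 226.2 m
total = 23.93 + 226.2 = 250 m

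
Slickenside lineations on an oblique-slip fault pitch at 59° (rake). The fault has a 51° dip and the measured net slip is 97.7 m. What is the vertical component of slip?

dip-slip = net slip × sin(rake) = 97.7 m × sin(59°) = 83.75 m
throw = dip-slip × sin(dip) = 83.75 × sin(51°) = 65.1 m

65.1 m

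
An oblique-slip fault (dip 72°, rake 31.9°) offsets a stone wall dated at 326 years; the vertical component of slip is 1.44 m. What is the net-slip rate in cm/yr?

dip-slip = throw / sin(dip) = 1.44 / sin(72°) = 1.514 m
net slip = dip-slip / sin(rake) = 1.514 / sin(31.9°) = 2.865 m
rate = 2.865 m / 326 years = 0.00879 m/yr = 0.879 cm/yr

0.879 cm/yr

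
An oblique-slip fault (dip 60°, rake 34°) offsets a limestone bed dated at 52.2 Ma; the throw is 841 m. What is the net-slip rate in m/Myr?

dip-slip = throw / sin(dip) = 841 / sin(60°) = 971.1 m
net slip = dip-slip / sin(rake) = 971.1 / sin(34°) = 1737 m
rate = 1737 m / 52.2 Ma = 0.0000333 m/yr = 33.3 m/Myr

33.3 m/Myr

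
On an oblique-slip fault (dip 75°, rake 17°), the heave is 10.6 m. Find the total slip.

dip-slip = heave / cos(dip) = 10.6 / cos(75°) = 40.96 m
net slip = dip-slip / sin(rake) = 40.96 / sin(17°) = 140 m

140 m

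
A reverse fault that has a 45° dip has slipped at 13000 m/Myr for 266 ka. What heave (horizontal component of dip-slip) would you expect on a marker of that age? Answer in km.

2.45 km

dip-slip = rate × time = 13000 m/Myr × 266 ka = 3458 m
heave = dip-slip × cos(dip) = 3458 × cos(45°) = 2450 m = 2.45 km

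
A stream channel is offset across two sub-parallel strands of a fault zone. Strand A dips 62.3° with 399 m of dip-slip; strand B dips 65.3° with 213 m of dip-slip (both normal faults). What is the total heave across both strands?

274 m

heave_A = 399 × cos(62.3°) = 185.5 m
heave_B = 213 × cos(65.3°) = 89.01 m
total = 185.5 + 89.01 = 274 m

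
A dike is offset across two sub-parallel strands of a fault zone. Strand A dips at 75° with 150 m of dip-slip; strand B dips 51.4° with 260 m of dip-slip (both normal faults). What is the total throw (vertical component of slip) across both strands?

348 m

throw_A = 150 × sin(75°) = 144.9 m
throw_B = 260 × sin(51.4°) = 203.2 m
total = 144.9 + 203.2 = 348 m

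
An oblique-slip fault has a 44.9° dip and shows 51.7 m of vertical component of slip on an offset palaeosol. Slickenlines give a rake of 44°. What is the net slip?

dip-slip = throw / sin(dip) = 51.7 / sin(44.9°) = 73.24 m
net slip = dip-slip / sin(rake) = 73.24 / sin(44°) = 105 m

105 m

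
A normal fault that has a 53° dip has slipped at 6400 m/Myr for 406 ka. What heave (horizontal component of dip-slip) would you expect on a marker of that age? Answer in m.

dip-slip = rate × time = 6400 m/Myr × 406 ka = 2598 m
heave = dip-slip × cos(dip) = 2598 × cos(53°) = 1560 m

1560 m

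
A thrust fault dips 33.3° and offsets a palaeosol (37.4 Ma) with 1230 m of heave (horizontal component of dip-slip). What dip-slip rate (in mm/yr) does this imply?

dip-slip = heave / cos(dip) = 1230 m / cos(33.3°) = 1472 m
rate = 1472 m / 37.4 Ma = 0.0000393 m/yr = 0.0393 mm/yr

0.0393 mm/yr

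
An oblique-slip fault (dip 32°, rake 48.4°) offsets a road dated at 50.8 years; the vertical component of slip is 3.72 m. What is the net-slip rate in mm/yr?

185 mm/yr

dip-slip = throw / sin(dip) = 3.72 / sin(32°) = 7.020 m
net slip = dip-slip / sin(rake) = 7.020 / sin(48.4°) = 9.387 m
rate = 9.387 m / 50.8 years = 0.185 m/yr = 185 mm/yr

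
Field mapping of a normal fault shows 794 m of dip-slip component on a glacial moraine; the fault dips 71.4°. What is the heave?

253 m

heave = dip-slip × cos(dip) = 794 m × cos(71.4°) = 253 m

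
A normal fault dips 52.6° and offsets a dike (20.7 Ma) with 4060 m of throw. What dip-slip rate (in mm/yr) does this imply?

dip-slip = throw / sin(dip) = 4060 m / sin(52.6°) = 5111 m
rate = 5111 m / 20.7 Ma = 0.000247 m/yr = 0.247 mm/yr

0.247 mm/yr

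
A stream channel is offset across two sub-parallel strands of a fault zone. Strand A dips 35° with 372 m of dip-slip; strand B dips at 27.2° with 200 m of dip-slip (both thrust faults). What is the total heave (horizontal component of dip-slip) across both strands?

heave_A = 372 × cos(35°) = 304.7 m
heave_B = 200 × cos(27.2°) = 177.9 m
total = 304.7 + 177.9 = 483 m

483 m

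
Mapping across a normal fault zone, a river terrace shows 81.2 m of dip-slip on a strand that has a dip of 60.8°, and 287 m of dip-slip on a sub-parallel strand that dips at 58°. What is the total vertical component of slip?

throw_A = 81.2 × sin(60.8°) = 70.88 m
throw_B = 287 × sin(58°) = 243.4 m
total = 70.88 + 243.4 = 314 m

314 m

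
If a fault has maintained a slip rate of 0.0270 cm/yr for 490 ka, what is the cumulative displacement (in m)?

132 m

slip = rate × time = 0.0270 cm/yr × 490 ka = 132 m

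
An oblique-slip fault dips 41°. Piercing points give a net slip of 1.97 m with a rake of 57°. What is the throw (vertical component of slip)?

dip-slip = net slip × sin(rake) = 1.97 m × sin(57°) = 1.652 m
throw = dip-slip × sin(dip) = 1.652 × sin(41°) = 1.08 m

1.08 m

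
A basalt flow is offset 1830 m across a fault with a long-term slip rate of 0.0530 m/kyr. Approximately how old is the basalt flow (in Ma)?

34.5 Ma

age = offset / rate = 1830 m / (0.0530 m/kyr) = 3.45e+07 yr = 34.5 Ma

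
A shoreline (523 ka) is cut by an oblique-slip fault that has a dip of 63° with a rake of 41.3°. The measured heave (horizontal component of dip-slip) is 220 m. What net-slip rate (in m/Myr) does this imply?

dip-slip = heave / cos(dip) = 220 / cos(63°) = 484.6 m
net slip = dip-slip / sin(rake) = 484.6 / sin(41.3°) = 734.2 m
rate = 734.2 m / 523 ka = 0.00140 m/yr = 1400 m/Myr

1400 m/Myr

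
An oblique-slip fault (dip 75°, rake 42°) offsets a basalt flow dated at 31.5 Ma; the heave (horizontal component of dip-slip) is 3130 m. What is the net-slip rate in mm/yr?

dip-slip = heave / cos(dip) = 3130 / cos(75°) = 12090 m
net slip = dip-slip / sin(rake) = 12090 / sin(42°) = 18070 m
rate = 18070 m / 31.5 Ma = 0.000574 m/yr = 0.574 mm/yr

0.574 mm/yr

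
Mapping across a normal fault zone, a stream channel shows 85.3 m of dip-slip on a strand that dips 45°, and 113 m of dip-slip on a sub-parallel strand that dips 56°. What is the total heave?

124 m

heave_A = 85.3 × cos(45°) = 60.32 m
heave_B = 113 × cos(56°) = 63.19 m
total = 60.32 + 63.19 = 124 m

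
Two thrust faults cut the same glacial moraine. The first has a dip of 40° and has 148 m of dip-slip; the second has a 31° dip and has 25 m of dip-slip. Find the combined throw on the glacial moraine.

throw_A = 148 × sin(40°) = 95.13 m
throw_B = 25 × sin(31°) = 12.88 m
total = 95.13 + 12.88 = 108 m

108 m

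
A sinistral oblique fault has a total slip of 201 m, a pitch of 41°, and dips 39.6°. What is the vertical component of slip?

84.1 m

dip-slip = net slip × sin(rake) = 201 m × sin(41°) = 131.9 m
throw = dip-slip × sin(dip) = 131.9 × sin(39.6°) = 84.1 m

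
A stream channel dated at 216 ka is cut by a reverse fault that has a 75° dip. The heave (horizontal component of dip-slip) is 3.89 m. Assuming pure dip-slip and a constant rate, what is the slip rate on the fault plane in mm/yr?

dip-slip = heave / cos(dip) = 3.89 m / cos(75°) = 15.03 m
rate = 15.03 m / 216 ka = 0.0000696 m/yr = 0.0696 mm/yr

0.0696 mm/yr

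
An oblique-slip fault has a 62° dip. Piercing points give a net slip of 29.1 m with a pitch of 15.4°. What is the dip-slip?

dip-slip = net slip × sin(rake) = 29.1 m × sin(15.4°) = 7.73 m

7.73 m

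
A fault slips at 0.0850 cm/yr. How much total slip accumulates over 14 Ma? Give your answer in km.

11.9 km

slip = rate × time = 0.0850 cm/yr × 14 Ma = 11900 m = 11.9 km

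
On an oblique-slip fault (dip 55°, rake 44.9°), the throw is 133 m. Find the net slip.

230 m

dip-slip = throw / sin(dip) = 133 / sin(55°) = 162.4 m
net slip = dip-slip / sin(rake) = 162.4 / sin(44.9°) = 230 m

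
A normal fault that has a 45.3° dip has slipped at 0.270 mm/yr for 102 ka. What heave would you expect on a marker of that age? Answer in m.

dip-slip = rate × time = 0.270 mm/yr × 102 ka = 27.54 m
heave = dip-slip × cos(dip) = 27.54 × cos(45.3°) = 19.4 m

19.4 m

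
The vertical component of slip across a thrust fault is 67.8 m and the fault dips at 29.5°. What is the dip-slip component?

138 m

dip-slip = throw / sin(dip) = 67.8 / sin(29.5°) = 138 m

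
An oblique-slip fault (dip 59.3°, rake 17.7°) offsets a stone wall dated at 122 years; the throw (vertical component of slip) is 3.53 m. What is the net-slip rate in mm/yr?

dip-slip = throw / sin(dip) = 3.53 / sin(59.3°) = 4.105 m
net slip = dip-slip / sin(rake) = 4.105 / sin(17.7°) = 13.50 m
rate = 13.50 m / 122 years = 0.111 m/yr = 111 mm/yr

111 mm/yr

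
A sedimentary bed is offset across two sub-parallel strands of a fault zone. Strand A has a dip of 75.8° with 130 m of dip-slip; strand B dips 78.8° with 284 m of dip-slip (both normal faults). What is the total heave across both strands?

87.1 m

heave_A = 130 × cos(75.8°) = 31.89 m
heave_B = 284 × cos(78.8°) = 55.16 m
total = 31.89 + 55.16 = 87.1 m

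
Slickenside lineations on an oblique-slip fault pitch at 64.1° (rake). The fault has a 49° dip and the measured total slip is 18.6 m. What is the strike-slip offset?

8.12 m

strike-slip = net slip × cos(rake) = 18.6 m × cos(64.1°) = 8.12 m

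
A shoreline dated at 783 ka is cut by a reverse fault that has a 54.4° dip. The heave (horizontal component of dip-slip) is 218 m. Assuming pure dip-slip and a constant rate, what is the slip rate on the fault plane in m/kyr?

dip-slip = heave / cos(dip) = 218 m / cos(54.4°) = 374.5 m
rate = 374.5 m / 783 ka = 0.000478 m/yr = 0.478 m/kyr

0.478 m/kyr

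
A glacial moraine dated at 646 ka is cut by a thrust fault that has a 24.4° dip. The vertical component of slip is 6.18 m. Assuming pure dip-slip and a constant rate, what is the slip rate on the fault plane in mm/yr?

dip-slip = throw / sin(dip) = 6.18 m / sin(24.4°) = 14.96 m
rate = 14.96 m / 646 ka = 0.0000232 m/yr = 0.0232 mm/yr

0.0232 mm/yr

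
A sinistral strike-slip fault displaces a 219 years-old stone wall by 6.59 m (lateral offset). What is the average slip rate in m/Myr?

30100 m/Myr

rate = 6.59 m / 219 years = 0.0301 m/yr = 30100 m/Myr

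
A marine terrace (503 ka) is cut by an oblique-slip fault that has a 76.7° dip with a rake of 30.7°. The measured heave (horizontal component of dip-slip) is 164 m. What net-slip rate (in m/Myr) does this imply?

dip-slip = heave / cos(dip) = 164 / cos(76.7°) = 712.9 m
net slip = dip-slip / sin(rake) = 712.9 / sin(30.7°) = 1396 m
rate = 1396 m / 503 ka = 0.00278 m/yr = 2780 m/Myr

2780 m/Myr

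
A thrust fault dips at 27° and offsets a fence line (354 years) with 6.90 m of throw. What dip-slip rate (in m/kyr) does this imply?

42.9 m/kyr

dip-slip = throw / sin(dip) = 6.90 m / sin(27°) = 15.20 m
rate = 15.20 m / 354 years = 0.0429 m/yr = 42.9 m/kyr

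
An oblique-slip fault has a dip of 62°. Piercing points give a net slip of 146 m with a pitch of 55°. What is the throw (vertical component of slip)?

106 m

dip-slip = net slip × sin(rake) = 146 m × sin(55°) = 119.6 m
throw = dip-slip × sin(dip) = 119.6 × sin(62°) = 106 m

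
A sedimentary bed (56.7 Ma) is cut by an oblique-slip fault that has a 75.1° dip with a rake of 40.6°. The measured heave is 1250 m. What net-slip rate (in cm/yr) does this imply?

0.0132 cm/yr

dip-slip = heave / cos(dip) = 1250 / cos(75.1°) = 4861 m
net slip = dip-slip / sin(rake) = 4861 / sin(40.6°) = 7470 m
rate = 7470 m / 56.7 Ma = 0.000132 m/yr = 0.0132 cm/yr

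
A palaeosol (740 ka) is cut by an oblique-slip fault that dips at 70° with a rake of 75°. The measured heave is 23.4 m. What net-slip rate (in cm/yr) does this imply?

dip-slip = heave / cos(dip) = 23.4 / cos(70°) = 68.42 m
net slip = dip-slip / sin(rake) = 68.42 / sin(75°) = 70.83 m
rate = 70.83 m / 740 ka = 0.0000957 m/yr = 0.00957 cm/yr

0.00957 cm/yr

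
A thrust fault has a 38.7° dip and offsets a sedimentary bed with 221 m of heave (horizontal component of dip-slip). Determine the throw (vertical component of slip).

throw = heave × tan(dip) = 221 × tan(38.7°) = 177 m

177 m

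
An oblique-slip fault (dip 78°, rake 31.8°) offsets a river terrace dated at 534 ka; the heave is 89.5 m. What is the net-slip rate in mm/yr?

1.53 mm/yr

dip-slip = heave / cos(dip) = 89.5 / cos(78°) = 430.5 m
net slip = dip-slip / sin(rake) = 430.5 / sin(31.8°) = 816.9 m
rate = 816.9 m / 534 ka = 0.00153 m/yr = 1.53 mm/yr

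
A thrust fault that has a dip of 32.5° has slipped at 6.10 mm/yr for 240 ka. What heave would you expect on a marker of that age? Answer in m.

dip-slip = rate × time = 6.10 mm/yr × 240 ka = 1464 m
heave = dip-slip × cos(dip) = 1464 × cos(32.5°) = 1230 m

1230 m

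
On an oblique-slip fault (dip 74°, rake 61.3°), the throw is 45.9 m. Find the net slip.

54.4 m

dip-slip = throw / sin(dip) = 45.9 / sin(74°) = 47.75 m
net slip = dip-slip / sin(rake) = 47.75 / sin(61.3°) = 54.4 m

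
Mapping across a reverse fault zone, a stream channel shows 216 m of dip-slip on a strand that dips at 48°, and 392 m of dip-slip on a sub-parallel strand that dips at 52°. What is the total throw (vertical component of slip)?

469 m

throw_A = 216 × sin(48°) = 160.5 m
throw_B = 392 × sin(52°) = 308.9 m
total = 160.5 + 308.9 = 469 m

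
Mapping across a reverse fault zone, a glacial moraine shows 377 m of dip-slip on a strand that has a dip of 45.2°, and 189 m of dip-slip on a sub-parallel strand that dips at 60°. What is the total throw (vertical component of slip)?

throw_A = 377 × sin(45.2°) = 267.5 m
throw_B = 189 × sin(60°) = 163.7 m
total = 267.5 + 163.7 = 431 m

431 m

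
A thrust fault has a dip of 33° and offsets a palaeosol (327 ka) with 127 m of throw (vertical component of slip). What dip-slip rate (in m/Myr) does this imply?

dip-slip = throw / sin(dip) = 127 m / sin(33°) = 233.2 m
rate = 233.2 m / 327 ka = 0.000713 m/yr = 713 m/Myr

713 m/Myr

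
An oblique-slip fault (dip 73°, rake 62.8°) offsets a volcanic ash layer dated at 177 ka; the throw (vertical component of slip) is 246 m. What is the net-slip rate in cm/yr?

0.163 cm/yr

dip-slip = throw / sin(dip) = 246 / sin(73°) = 257.2 m
net slip = dip-slip / sin(rake) = 257.2 / sin(62.8°) = 289.2 m
rate = 289.2 m / 177 ka = 0.00163 m/yr = 0.163 cm/yr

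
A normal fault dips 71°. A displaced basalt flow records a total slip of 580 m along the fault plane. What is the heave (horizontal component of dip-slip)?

189 m

heave = dip-slip × cos(dip) = 580 m × cos(71°) = 189 m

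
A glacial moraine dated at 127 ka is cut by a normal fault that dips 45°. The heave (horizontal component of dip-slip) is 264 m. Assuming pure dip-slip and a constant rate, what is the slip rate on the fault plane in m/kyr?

2.94 m/kyr

dip-slip = heave / cos(dip) = 264 m / cos(45°) = 373.4 m
rate = 373.4 m / 127 ka = 0.00294 m/yr = 2.94 m/kyr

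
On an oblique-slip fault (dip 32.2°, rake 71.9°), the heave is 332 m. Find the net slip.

413 m

dip-slip = heave / cos(dip) = 332 / cos(32.2°) = 392.3 m
net slip = dip-slip / sin(rake) = 392.3 / sin(71.9°) = 413 m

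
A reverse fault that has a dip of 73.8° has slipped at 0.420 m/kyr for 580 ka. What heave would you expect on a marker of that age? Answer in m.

dip-slip = rate × time = 0.420 m/kyr × 580 ka = 243.6 m
heave = dip-slip × cos(dip) = 243.6 × cos(73.8°) = 68 m

68 m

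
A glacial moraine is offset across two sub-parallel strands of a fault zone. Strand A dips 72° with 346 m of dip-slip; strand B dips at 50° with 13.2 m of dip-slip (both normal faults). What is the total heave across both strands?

115 m

heave_A = 346 × cos(72°) = 106.9 m
heave_B = 13.2 × cos(50°) = 8.485 m
total = 106.9 + 8.485 = 115 m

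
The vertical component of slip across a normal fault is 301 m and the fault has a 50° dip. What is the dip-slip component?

393 m

dip-slip = throw / sin(dip) = 301 / sin(50°) = 393 m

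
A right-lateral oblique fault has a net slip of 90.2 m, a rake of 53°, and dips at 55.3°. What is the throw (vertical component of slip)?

dip-slip = net slip × sin(rake) = 90.2 m × sin(53°) = 72.04 m
throw = dip-slip × sin(dip) = 72.04 × sin(55.3°) = 59.2 m

59.2 m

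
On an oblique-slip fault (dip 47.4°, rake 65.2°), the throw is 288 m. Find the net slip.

431 m

dip-slip = throw / sin(dip) = 288 / sin(47.4°) = 391.3 m
net slip = dip-slip / sin(rake) = 391.3 / sin(65.2°) = 431 m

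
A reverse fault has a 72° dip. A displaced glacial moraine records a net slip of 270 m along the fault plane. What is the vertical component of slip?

throw = dip-slip × sin(dip) = 270 m × sin(72°) = 257 m

257 m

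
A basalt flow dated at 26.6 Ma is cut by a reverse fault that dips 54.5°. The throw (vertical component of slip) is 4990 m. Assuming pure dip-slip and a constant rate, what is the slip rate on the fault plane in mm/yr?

0.230 mm/yr

dip-slip = throw / sin(dip) = 4990 m / sin(54.5°) = 6129 m
rate = 6129 m / 26.6 Ma = 0.000230 m/yr = 0.230 mm/yr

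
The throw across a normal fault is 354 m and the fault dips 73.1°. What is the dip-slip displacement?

dip-slip = throw / sin(dip) = 354 / sin(73.1°) = 370 m

370 m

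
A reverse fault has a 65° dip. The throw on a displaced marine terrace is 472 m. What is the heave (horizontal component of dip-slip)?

heave = throw / tan(dip) = 472 / tan(65°) = 220 m

220 m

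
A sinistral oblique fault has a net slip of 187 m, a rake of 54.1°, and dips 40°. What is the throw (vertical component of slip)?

dip-slip = net slip × sin(rake) = 187 m × sin(54.1°) = 151.5 m
throw = dip-slip × sin(dip) = 151.5 × sin(40°) = 97.4 m

97.4 m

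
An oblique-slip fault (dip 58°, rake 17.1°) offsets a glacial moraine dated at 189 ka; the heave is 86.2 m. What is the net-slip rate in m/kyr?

2.93 m/kyr

dip-slip = heave / cos(dip) = 86.2 / cos(58°) = 162.7 m
net slip = dip-slip / sin(rake) = 162.7 / sin(17.1°) = 553.2 m
rate = 553.2 m / 189 ka = 0.00293 m/yr = 2.93 m/kyr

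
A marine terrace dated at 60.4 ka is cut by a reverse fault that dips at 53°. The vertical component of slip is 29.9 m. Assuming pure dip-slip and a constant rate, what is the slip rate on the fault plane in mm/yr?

0.620 mm/yr

dip-slip = throw / sin(dip) = 29.9 m / sin(53°) = 37.44 m
rate = 37.44 m / 60.4 ka = 0.000620 m/yr = 0.620 mm/yr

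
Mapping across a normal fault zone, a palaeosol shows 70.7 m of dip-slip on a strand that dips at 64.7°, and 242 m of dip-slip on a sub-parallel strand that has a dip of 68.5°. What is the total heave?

119 m

heave_A = 70.7 × cos(64.7°) = 30.21 m
heave_B = 242 × cos(68.5°) = 88.69 m
total = 30.21 + 88.69 = 119 m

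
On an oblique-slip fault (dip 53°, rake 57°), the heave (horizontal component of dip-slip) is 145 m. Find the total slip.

dip-slip = heave / cos(dip) = 145 / cos(53°) = 240.9 m
net slip = dip-slip / sin(rake) = 240.9 / sin(57°) = 287 m

287 m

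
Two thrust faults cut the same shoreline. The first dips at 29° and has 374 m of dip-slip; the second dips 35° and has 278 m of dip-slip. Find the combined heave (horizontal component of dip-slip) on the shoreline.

555 m

heave_A = 374 × cos(29°) = 327.1 m
heave_B = 278 × cos(35°) = 227.7 m
total = 327.1 + 227.7 = 555 m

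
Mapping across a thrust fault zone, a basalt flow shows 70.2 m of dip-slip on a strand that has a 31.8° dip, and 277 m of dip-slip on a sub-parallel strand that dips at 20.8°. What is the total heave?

319 m

heave_A = 70.2 × cos(31.8°) = 59.66 m
heave_B = 277 × cos(20.8°) = 258.9 m
total = 59.66 + 258.9 = 319 m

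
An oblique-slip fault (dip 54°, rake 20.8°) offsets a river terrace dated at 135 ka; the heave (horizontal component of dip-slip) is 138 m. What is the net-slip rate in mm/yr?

dip-slip = heave / cos(dip) = 138 / cos(54°) = 234.8 m
net slip = dip-slip / sin(rake) = 234.8 / sin(20.8°) = 661.2 m
rate = 661.2 m / 135 ka = 0.00490 m/yr = 4.90 mm/yr

4.90 mm/yr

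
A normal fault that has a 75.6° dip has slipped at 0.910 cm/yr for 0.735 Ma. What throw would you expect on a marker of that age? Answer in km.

dip-slip = rate × time = 0.910 cm/yr × 0.735 Ma = 6688 m
throw = dip-slip × sin(dip) = 6688 × sin(75.6°) = 6480 m = 6.48 km

6.48 km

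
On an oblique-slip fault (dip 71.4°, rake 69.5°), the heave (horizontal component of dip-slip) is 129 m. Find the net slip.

432 m

dip-slip = heave / cos(dip) = 129 / cos(71.4°) = 404.4 m
net slip = dip-slip / sin(rake) = 404.4 / sin(69.5°) = 432 m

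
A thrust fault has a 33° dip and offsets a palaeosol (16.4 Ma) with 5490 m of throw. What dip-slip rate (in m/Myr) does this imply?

dip-slip = throw / sin(dip) = 5490 m / sin(33°) = 10080 m
rate = 10080 m / 16.4 Ma = 0.000615 m/yr = 615 m/Myr

615 m/Myr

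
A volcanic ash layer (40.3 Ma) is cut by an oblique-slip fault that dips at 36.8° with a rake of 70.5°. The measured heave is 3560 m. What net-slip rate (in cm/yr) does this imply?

dip-slip = heave / cos(dip) = 3560 / cos(36.8°) = 4446 m
net slip = dip-slip / sin(rake) = 4446 / sin(70.5°) = 4716 m
rate = 4716 m / 40.3 Ma = 0.000117 m/yr = 0.0117 cm/yr

0.0117 cm/yr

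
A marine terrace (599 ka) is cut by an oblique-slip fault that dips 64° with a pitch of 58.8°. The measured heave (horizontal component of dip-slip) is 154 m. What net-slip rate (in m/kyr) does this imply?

dip-slip = heave / cos(dip) = 154 / cos(64°) = 351.3 m
net slip = dip-slip / sin(rake) = 351.3 / sin(58.8°) = 410.7 m
rate = 410.7 m / 599 ka = 0.000686 m/yr = 0.686 m/kyr

0.686 m/kyr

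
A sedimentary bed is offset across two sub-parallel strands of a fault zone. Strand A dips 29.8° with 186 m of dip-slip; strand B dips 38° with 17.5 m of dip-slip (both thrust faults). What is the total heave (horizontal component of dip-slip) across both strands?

175 m

heave_A = 186 × cos(29.8°) = 161.4 m
heave_B = 17.5 × cos(38°) = 13.79 m
total = 161.4 + 13.79 = 175 m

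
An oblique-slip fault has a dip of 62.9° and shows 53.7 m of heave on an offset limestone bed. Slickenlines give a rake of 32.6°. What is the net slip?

219 m

dip-slip = heave / cos(dip) = 53.7 / cos(62.9°) = 117.9 m
net slip = dip-slip / sin(rake) = 117.9 / sin(32.6°) = 219 m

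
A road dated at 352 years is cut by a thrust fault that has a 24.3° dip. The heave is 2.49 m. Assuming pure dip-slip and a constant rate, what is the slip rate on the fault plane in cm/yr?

0.776 cm/yr

dip-slip = heave / cos(dip) = 2.49 m / cos(24.3°) = 2.732 m
rate = 2.732 m / 352 years = 0.00776 m/yr = 0.776 cm/yr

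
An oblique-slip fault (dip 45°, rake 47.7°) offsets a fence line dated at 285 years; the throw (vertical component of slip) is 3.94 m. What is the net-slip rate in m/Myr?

dip-slip = throw / sin(dip) = 3.94 / sin(45°) = 5.572 m
net slip = dip-slip / sin(rake) = 5.572 / sin(47.7°) = 7.533 m
rate = 7.533 m / 285 years = 0.0264 m/yr = 26400 m/Myr

26400 m/Myr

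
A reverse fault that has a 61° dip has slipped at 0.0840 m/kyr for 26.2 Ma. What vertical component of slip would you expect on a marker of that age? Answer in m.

1920 m

dip-slip = rate × time = 0.0840 m/kyr × 26.2 Ma = 2201 m
throw = dip-slip × sin(dip) = 2201 × sin(61°) = 1920 m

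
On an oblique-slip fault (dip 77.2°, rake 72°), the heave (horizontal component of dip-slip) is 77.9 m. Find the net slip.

370 m

dip-slip = heave / cos(dip) = 77.9 / cos(77.2°) = 351.6 m
net slip = dip-slip / sin(rake) = 351.6 / sin(72°) = 370 m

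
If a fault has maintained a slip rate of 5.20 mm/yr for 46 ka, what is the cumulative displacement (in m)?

239 m

slip = rate × time = 5.20 mm/yr × 46 ka = 239 m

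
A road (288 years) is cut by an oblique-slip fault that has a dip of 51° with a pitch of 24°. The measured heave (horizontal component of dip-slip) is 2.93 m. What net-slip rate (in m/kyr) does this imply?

39.7 m/kyr

dip-slip = heave / cos(dip) = 2.93 / cos(51°) = 4.656 m
net slip = dip-slip / sin(rake) = 4.656 / sin(24°) = 11.45 m
rate = 11.45 m / 288 years = 0.0397 m/yr = 39.7 m/kyr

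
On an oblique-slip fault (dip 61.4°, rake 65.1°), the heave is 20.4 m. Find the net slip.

47 m

dip-slip = heave / cos(dip) = 20.4 / cos(61.4°) = 42.62 m
net slip = dip-slip / sin(rake) = 42.62 / sin(65.1°) = 47 m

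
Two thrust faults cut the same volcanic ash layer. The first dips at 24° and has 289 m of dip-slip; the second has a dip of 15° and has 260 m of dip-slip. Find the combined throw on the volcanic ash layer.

throw_A = 289 × sin(24°) = 117.5 m
throw_B = 260 × sin(15°) = 67.29 m
total = 117.5 + 67.29 = 185 m

185 m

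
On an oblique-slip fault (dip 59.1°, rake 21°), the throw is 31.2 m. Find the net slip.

101 m

dip-slip = throw / sin(dip) = 31.2 / sin(59.1°) = 36.36 m
net slip = dip-slip / sin(rake) = 36.36 / sin(21°) = 101 m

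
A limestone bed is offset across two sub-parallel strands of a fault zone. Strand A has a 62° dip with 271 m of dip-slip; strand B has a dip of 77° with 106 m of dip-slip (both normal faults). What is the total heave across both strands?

heave_A = 271 × cos(62°) = 127.2 m
heave_B = 106 × cos(77°) = 23.84 m
total = 127.2 + 23.84 = 151 m

151 m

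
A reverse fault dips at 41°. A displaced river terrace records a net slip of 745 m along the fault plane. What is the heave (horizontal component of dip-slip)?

heave = dip-slip × cos(dip) = 745 m × cos(41°) = 562 m

562 m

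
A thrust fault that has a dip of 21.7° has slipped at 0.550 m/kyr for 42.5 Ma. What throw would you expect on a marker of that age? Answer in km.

dip-slip = rate × time = 0.550 m/kyr × 42.5 Ma = 23380 m
throw = dip-slip × sin(dip) = 23380 × sin(21.7°) = 8640 m = 8.64 km

8.64 km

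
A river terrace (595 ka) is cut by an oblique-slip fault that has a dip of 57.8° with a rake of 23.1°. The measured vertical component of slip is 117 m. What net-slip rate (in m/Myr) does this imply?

592 m/Myr

dip-slip = throw / sin(dip) = 117 / sin(57.8°) = 138.3 m
net slip = dip-slip / sin(rake) = 138.3 / sin(23.1°) = 352.4 m
rate = 352.4 m / 595 ka = 0.000592 m/yr = 592 m/Myr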